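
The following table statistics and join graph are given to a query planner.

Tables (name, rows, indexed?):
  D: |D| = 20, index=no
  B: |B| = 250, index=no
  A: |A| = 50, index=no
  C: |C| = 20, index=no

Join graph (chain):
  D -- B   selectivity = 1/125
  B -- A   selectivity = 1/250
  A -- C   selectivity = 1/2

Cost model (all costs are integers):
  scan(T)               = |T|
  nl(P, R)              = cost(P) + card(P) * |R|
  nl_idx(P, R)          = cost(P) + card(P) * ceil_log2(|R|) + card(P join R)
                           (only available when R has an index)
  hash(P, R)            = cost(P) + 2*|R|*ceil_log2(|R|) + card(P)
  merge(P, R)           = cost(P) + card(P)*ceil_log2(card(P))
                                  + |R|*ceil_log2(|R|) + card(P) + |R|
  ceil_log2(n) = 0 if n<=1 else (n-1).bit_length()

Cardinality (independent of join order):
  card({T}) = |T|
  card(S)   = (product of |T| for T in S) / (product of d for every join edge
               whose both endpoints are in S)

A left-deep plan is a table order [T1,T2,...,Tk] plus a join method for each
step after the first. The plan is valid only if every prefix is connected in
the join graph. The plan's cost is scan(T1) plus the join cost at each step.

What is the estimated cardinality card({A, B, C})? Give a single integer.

Tables in S: A(50), B(250), C(20)
Edges inside S: B-A(d=250), A-C(d=2)
numerator = 50 * 250 * 20 = 250000
denominator = 250 * 2 = 500
card(S) = 250000 / 500 = 500

500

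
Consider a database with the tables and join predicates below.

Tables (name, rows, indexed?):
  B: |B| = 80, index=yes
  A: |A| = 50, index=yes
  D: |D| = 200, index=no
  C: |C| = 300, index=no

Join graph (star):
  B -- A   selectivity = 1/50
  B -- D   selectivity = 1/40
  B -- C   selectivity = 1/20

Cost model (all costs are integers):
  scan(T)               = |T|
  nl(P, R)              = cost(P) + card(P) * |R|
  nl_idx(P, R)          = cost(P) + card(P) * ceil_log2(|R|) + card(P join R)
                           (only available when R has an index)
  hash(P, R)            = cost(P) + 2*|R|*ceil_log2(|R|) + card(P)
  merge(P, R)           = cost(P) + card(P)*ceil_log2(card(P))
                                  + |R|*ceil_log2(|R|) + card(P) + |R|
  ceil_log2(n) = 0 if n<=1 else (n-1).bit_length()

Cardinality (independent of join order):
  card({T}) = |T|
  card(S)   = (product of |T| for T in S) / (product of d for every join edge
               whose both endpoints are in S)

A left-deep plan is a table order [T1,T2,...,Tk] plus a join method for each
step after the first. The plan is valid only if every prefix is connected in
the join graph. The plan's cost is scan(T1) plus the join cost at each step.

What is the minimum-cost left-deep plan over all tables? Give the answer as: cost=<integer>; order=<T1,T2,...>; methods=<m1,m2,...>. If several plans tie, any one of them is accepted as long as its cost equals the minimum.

cost=7920; order=C,B,A,D; methods=hash,hash,hash

Selinger DP (subsets sized 1..n):
  {B}: scan cost=80, card=80
  {A}: scan cost=50, card=50
  {D}: scan cost=200, card=200
  {C}: scan cost=300, card=300
  {AB}: card=80; try (B,nl_idx)→480, (A,nl_idx)→640, (A,hash)→760, (B,merge)→1040, (A,merge)→1070, (B,hash)→1220 …(+2); best=480 via (B,nl_idx)
  {BD}: card=400; try (B,hash)→1520, (B,nl_idx)→2000, (D,merge)→2520, (B,merge)→2640, (D,hash)→3360, (D,nl)→16080 …(+1); best=1520 via (B,hash)
  {BC}: card=1200; try (B,hash)→1720, (B,nl_idx)→3600, (C,merge)→3720, (B,merge)→3940, (C,hash)→5560, (C,nl)→24080 …(+1); best=1720 via (B,hash)
  {ABD}: card=400; try (A,hash)→2520, (D,merge)→2920, (D,hash)→3760, (A,nl_idx)→4320, (A,merge)→5870, (D,nl)→16480 …(+1); best=2520 via (A,hash)
  {ABC}: card=1200; try (A,hash)→3520, (C,merge)→4120, (C,hash)→5960, (A,nl_idx)→10120, (A,merge)→16470, (C,nl)→24480 …(+1); best=3520 via (A,hash)
  {BCD}: card=6000; try (D,hash)→6120, (C,hash)→7320, (C,merge)→8520, (D,merge)→17920, (C,nl)→121520, (D,nl)→241720; best=6120 via (D,hash)
  {ABCD}: card=6000; try (D,hash)→7920, (C,hash)→8320, (C,merge)→9520, (A,hash)→12720, (D,merge)→19720, (A,nl_idx)→48120 …(+4); best=7920 via (D,hash)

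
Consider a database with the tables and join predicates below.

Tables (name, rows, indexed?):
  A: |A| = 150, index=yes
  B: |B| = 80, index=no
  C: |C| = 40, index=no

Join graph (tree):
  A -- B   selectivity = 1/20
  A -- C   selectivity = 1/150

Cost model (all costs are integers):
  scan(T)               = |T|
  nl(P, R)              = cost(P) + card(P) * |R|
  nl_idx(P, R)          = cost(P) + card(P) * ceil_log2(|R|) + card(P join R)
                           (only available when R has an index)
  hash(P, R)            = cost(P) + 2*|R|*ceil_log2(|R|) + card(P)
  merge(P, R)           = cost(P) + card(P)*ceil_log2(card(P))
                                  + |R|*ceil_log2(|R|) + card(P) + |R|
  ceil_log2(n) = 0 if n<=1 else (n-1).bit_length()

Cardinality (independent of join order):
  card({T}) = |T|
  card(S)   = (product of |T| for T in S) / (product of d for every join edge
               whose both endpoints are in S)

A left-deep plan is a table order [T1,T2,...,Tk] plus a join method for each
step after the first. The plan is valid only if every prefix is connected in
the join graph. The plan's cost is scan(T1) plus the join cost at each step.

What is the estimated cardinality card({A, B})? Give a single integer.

600

Tables in S: A(150), B(80)
Edges inside S: A-B(d=20)
numerator = 150 * 80 = 12000
denominator = 20 = 20
card(S) = 12000 / 20 = 600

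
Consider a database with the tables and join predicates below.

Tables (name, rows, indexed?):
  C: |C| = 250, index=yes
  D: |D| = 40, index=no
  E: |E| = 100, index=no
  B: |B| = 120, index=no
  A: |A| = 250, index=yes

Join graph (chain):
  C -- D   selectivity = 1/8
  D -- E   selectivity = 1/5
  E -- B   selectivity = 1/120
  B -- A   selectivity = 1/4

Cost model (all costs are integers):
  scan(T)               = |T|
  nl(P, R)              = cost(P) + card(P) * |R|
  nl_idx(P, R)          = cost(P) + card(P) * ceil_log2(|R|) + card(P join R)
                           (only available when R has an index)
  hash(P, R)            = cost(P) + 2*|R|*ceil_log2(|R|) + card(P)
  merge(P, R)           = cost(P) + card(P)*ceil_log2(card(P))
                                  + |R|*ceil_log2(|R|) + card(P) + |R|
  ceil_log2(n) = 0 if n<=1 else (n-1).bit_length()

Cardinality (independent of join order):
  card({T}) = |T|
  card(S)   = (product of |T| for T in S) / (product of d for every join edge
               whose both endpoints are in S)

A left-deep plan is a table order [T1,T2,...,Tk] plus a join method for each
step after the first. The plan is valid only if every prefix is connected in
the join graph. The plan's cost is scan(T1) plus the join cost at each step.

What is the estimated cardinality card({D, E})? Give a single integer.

800

Tables in S: D(40), E(100)
Edges inside S: D-E(d=5)
numerator = 40 * 100 = 4000
denominator = 5 = 5
card(S) = 4000 / 5 = 800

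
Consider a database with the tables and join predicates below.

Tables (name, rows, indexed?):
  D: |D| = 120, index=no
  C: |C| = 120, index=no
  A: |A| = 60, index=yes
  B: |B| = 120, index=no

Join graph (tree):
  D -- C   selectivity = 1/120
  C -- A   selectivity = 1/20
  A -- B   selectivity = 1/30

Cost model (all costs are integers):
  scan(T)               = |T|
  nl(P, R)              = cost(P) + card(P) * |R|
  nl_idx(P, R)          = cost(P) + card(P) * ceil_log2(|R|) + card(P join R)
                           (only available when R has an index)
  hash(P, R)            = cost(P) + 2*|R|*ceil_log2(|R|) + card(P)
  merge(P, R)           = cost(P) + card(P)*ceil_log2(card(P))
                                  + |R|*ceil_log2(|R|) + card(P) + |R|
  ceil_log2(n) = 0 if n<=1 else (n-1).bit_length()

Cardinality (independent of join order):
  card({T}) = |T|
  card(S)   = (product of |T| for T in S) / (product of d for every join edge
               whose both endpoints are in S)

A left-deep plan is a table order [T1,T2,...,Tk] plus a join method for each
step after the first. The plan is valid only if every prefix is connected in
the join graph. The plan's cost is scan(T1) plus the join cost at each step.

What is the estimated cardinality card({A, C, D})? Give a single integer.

360

Tables in S: A(60), C(120), D(120)
Edges inside S: D-C(d=120), C-A(d=20)
numerator = 60 * 120 * 120 = 864000
denominator = 120 * 20 = 2400
card(S) = 864000 / 2400 = 360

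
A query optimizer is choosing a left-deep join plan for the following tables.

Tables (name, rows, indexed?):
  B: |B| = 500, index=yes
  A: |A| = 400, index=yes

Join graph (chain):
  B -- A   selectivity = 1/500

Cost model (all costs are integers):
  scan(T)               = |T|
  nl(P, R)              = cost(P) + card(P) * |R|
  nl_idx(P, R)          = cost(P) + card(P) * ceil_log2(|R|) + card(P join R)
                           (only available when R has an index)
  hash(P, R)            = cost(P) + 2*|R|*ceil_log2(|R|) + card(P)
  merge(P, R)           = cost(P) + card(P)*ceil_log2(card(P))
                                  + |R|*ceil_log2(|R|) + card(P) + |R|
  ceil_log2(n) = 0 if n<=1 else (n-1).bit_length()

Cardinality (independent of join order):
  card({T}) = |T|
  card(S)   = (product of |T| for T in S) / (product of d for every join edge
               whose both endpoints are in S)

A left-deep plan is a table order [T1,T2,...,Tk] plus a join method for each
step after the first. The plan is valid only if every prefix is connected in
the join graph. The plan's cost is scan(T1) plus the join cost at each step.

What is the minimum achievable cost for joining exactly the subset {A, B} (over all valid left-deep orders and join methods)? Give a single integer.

4400

Selinger DP over subsets of {A,B}:
  {B}: scan cost=500, card=500
  {A}: scan cost=400, card=400
  {AB}: card=400; try (B,nl_idx)→4400, (A,nl_idx)→5400, (A,hash)→8200, (B,merge)→9400, (A,merge)→9500, (B,hash)→9800 …(+2); best=4400 via (B,nl_idx)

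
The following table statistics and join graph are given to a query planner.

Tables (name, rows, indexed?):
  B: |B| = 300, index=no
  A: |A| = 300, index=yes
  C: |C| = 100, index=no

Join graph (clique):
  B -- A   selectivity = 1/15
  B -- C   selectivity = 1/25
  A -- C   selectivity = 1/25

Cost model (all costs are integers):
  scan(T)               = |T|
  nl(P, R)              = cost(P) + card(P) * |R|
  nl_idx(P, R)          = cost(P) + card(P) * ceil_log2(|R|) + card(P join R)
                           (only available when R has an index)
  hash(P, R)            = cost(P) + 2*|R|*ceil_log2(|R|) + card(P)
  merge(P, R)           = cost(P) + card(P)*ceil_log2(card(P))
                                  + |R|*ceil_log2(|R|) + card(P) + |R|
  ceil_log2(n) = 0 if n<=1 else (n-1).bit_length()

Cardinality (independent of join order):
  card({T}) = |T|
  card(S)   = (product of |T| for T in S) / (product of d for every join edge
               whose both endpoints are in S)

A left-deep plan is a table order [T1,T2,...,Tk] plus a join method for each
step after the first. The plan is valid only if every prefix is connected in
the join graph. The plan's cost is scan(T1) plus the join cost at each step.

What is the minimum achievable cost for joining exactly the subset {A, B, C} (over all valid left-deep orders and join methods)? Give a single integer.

8600

Selinger DP over subsets of {A,B,C}:
  {B}: scan cost=300, card=300
  {A}: scan cost=300, card=300
  {C}: scan cost=100, card=100
  {AB}: card=6000; try (B,hash)→6000, (A,hash)→6000, (B,merge)→6300, (A,merge)→6300, (A,nl_idx)→9000, (B,nl)→90300 …(+1); best=6000 via (B,hash)
  {BC}: card=1200; try (C,hash)→2000, (B,merge)→3900, (C,merge)→4100, (B,hash)→5600, (B,nl)→30100, (C,nl)→30300; best=2000 via (C,hash)
  {AC}: card=1200; try (C,hash)→2000, (A,nl_idx)→2200, (A,merge)→3900, (C,merge)→4100, (A,hash)→5600, (A,nl)→30100 …(+1); best=2000 via (C,hash)
  {ABC}: card=960; try (B,hash)→8600, (A,hash)→8600, (C,hash)→13400, (A,nl_idx)→13760, (B,merge)→19400, (A,merge)→19400 …(+4); best=8600 via (B,hash)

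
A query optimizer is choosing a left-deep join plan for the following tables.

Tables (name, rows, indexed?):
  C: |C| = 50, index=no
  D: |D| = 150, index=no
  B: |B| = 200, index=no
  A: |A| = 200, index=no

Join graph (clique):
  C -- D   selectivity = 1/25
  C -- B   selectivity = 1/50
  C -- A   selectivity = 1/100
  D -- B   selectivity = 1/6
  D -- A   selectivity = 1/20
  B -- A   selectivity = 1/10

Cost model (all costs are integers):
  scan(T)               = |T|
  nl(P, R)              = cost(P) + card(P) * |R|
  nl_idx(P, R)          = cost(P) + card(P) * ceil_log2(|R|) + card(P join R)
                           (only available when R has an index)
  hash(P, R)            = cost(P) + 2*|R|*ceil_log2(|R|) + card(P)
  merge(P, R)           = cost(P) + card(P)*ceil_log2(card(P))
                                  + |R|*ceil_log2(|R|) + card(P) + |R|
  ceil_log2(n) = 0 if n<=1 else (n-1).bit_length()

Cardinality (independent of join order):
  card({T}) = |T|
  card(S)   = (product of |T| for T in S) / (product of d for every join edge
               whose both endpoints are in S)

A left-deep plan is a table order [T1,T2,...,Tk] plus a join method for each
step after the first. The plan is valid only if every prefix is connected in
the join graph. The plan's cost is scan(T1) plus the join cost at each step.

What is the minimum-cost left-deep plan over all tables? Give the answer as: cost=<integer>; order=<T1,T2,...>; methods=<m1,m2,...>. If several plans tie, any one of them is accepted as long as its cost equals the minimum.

Selinger DP (subsets sized 1..n):
  {C}: scan cost=50, card=50
  {D}: scan cost=150, card=150
  {B}: scan cost=200, card=200
  {A}: scan cost=200, card=200
  {CD}: card=300; try (C,hash)→900, (D,merge)→1750, (C,merge)→1850, (D,hash)→2500, (D,nl)→7550, (C,nl)→7650; best=900 via (C,hash)
  {BC}: card=200; try (C,hash)→1000, (B,merge)→2200, (C,merge)→2350, (B,hash)→3300, (B,nl)→10050, (C,nl)→10200; best=1000 via (C,hash)
  {AC}: card=100; try (C,hash)→1000, (A,merge)→2200, (C,merge)→2350, (A,hash)→3300, (A,nl)→10050, (C,nl)→10200; best=1000 via (C,hash)
  {BD}: card=5000; try (D,hash)→2800, (B,merge)→3300, (D,merge)→3350, (B,hash)→3500, (B,nl)→30150, (D,nl)→30200; best=2800 via (D,hash)
  {AD}: card=1500; try (D,hash)→2800, (A,merge)→3300, (D,merge)→3350, (A,hash)→3500, (A,nl)→30150, (D,nl)→30200; best=2800 via (D,hash)
  {AB}: card=4000; try (B,hash)→3600, (A,hash)→3600, (B,merge)→3800, (A,merge)→3800, (B,nl)→40200, (A,nl)→40200; best=3600 via (B,hash)
  {BCD}: card=200; try (D,hash)→3600, (D,merge)→4150, (B,hash)→4400, (B,merge)→5700, (C,hash)→8400, (D,nl)→31000 …(+3); best=3600 via (D,hash)
  {ACD}: card=30; try (D,merge)→3150, (D,hash)→3500, (A,hash)→4400, (C,hash)→4900, (A,merge)→5700, (D,nl)→16000 …(+3); best=3150 via (D,merge)
  {ABC}: card=40; try (B,merge)→3600, (B,hash)→4300, (A,hash)→4400, (A,merge)→4600, (C,hash)→8200, (B,nl)→21000 …(+3); best=3600 via (B,merge)
  {ABD}: card=5000; try (B,hash)→7500, (D,hash)→10000, (A,hash)→11000, (B,merge)→22600, (D,merge)→56950, (A,merge)→74600 …(+3); best=7500 via (B,hash)
  {ABCD}: card=2; try (B,merge)→5130, (D,merge)→5230, (D,hash)→6040, (B,hash)→6380, (A,hash)→7000, (A,merge)→7200 …(+6); best=5130 via (B,merge)

cost=5130; order=A,C,D,B; methods=hash,merge,merge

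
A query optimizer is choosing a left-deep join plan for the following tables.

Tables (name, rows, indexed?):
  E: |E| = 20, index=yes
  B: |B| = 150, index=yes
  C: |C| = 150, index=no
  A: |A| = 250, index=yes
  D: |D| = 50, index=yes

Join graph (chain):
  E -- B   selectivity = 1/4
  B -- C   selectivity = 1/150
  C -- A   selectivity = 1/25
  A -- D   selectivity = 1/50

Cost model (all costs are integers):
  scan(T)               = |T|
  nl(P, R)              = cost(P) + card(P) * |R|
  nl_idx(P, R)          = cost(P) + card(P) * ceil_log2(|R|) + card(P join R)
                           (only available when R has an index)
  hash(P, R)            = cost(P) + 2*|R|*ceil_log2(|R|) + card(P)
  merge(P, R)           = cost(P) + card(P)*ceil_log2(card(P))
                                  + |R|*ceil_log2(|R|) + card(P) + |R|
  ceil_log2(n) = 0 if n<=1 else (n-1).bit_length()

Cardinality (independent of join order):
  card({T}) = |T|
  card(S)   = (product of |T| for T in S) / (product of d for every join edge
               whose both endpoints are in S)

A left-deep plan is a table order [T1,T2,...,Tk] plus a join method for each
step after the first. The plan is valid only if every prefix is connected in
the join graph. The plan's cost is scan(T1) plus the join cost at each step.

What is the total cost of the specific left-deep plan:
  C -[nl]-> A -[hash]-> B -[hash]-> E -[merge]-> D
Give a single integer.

148600

step 1: scan C: cost=150, card=150
step 2: join A via nl
    card(P join A) = 150*250/(25) = 1500
    cost = 150 + 150*250 = 37650
step 3: join B via hash
    card(P join B) = 1500*150/(150) = 1500
    cost = 37650 + 2*150*8 + 1500 = 41550
step 4: join E via hash
    card(P join E) = 1500*20/(4) = 7500
    cost = 41550 + 2*20*5 + 1500 = 43250
step 5: join D via merge
    card(P join D) = 7500*50/(50) = 7500
    cost = 43250 + 7500*13 + 50*6 + 7500 + 50 = 148600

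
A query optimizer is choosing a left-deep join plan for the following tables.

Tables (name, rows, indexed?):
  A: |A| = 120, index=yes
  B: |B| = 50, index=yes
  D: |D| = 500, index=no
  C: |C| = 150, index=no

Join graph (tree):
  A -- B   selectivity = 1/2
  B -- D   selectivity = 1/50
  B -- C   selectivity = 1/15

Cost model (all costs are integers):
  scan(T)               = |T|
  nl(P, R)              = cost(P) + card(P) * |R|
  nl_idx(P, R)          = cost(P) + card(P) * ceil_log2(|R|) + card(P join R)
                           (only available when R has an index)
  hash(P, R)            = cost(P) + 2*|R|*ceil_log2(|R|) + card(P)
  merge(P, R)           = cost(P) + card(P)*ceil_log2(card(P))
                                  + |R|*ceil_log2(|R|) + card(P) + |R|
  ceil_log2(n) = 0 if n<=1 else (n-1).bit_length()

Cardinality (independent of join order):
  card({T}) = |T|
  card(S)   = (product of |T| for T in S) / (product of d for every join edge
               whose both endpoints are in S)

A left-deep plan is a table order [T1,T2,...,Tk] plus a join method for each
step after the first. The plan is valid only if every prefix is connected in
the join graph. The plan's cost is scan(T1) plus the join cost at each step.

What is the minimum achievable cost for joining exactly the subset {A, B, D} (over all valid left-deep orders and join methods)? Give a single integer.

Selinger DP over subsets of {A,B,D}:
  {A}: scan cost=120, card=120
  {B}: scan cost=50, card=50
  {D}: scan cost=500, card=500
  {AB}: card=3000; try (B,hash)→840, (A,merge)→1360, (B,merge)→1430, (A,hash)→1780, (A,nl_idx)→3400, (B,nl_idx)→3840 …(+2); best=840 via (B,hash)
  {BD}: card=500; try (B,hash)→1600, (B,nl_idx)→4000, (D,merge)→5400, (B,merge)→5850, (D,hash)→9100, (D,nl)→25050 …(+1); best=1600 via (B,hash)
  {ABD}: card=30000; try (A,hash)→3780, (A,merge)→7560, (D,hash)→12840, (A,nl_idx)→35100, (D,merge)→44840, (A,nl)→61600 …(+1); best=3780 via (A,hash)

3780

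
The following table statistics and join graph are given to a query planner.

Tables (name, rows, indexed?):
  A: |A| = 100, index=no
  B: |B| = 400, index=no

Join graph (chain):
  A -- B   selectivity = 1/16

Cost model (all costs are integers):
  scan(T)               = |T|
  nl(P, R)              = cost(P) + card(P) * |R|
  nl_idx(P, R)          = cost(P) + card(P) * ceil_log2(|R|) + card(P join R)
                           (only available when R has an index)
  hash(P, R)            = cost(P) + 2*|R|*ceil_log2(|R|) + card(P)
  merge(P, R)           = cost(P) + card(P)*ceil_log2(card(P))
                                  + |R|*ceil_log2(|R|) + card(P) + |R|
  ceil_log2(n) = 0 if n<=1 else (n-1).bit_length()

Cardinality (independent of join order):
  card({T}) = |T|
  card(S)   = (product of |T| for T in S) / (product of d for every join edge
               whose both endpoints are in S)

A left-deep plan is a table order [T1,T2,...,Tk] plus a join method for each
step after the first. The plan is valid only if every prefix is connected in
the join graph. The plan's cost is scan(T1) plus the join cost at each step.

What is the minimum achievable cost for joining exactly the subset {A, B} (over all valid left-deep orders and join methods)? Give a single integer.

Selinger DP over subsets of {A,B}:
  {A}: scan cost=100, card=100
  {B}: scan cost=400, card=400
  {AB}: card=2500; try (A,hash)→2200, (B,merge)→4900, (A,merge)→5200, (B,hash)→7400, (B,nl)→40100, (A,nl)→40400; best=2200 via (A,hash)

2200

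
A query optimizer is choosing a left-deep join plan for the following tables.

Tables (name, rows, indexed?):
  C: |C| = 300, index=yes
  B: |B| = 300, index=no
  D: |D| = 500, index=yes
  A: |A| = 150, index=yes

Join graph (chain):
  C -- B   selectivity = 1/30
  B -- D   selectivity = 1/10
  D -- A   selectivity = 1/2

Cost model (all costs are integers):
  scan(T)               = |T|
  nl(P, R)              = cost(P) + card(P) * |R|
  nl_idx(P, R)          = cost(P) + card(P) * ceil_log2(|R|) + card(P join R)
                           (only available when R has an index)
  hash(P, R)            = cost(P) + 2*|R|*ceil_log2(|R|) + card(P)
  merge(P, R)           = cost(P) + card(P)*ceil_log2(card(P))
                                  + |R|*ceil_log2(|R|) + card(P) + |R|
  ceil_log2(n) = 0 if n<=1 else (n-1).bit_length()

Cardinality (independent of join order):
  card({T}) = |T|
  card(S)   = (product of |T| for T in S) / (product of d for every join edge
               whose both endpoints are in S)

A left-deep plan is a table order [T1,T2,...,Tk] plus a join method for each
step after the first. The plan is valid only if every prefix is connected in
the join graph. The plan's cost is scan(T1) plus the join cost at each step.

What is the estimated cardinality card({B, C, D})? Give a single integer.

150000

Tables in S: B(300), C(300), D(500)
Edges inside S: C-B(d=30), B-D(d=10)
numerator = 300 * 300 * 500 = 45000000
denominator = 30 * 10 = 300
card(S) = 45000000 / 300 = 150000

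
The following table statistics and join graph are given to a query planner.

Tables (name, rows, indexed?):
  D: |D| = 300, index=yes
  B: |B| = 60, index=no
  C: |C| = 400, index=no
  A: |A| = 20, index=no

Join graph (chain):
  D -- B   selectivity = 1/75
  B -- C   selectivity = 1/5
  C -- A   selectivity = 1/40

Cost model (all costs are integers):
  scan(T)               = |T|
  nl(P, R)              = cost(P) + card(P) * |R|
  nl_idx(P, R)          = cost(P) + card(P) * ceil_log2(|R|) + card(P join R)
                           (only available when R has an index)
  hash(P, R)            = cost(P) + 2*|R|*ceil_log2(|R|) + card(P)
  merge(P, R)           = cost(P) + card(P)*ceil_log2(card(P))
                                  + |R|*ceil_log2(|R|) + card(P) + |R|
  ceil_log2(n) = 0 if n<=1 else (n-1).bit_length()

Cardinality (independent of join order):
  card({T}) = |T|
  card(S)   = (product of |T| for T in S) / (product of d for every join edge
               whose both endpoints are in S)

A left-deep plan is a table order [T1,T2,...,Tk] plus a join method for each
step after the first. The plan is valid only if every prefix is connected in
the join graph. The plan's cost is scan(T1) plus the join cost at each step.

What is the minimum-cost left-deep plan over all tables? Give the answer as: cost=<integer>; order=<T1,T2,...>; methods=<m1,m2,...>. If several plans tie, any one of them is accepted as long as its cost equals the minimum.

cost=9720; order=C,A,B,D; methods=hash,hash,hash

Selinger DP (subsets sized 1..n):
  {D}: scan cost=300, card=300
  {B}: scan cost=60, card=60
  {C}: scan cost=400, card=400
  {A}: scan cost=20, card=20
  {BD}: card=240; try (D,nl_idx)→840, (B,hash)→1320, (D,merge)→3480, (B,merge)→3720, (D,hash)→5520, (D,nl)→18060 …(+1); best=840 via (D,nl_idx)
  {BC}: card=4800; try (B,hash)→1520, (C,merge)→4480, (B,merge)→4820, (C,hash)→7320, (C,nl)→24060, (B,nl)→24400; best=1520 via (B,hash)
  {AC}: card=200; try (A,hash)→1000, (C,merge)→4140, (A,merge)→4520, (C,hash)→7240, (C,nl)→8020, (A,nl)→8400; best=1000 via (A,hash)
  {BCD}: card=19200; try (C,merge)→7000, (C,hash)→8280, (D,hash)→11720, (D,nl_idx)→63920, (D,merge)→71720, (C,nl)→96840 …(+1); best=7000 via (C,merge)
  {ABC}: card=2400; try (B,hash)→1920, (B,merge)→3220, (A,hash)→6520, (B,nl)→13000, (A,merge)→68840, (A,nl)→97520; best=1920 via (B,hash)
  {ABCD}: card=9600; try (D,hash)→9720, (A,hash)→26400, (D,nl_idx)→33120, (D,merge)→36120, (A,merge)→314320, (A,nl)→391000 …(+1); best=9720 via (D,hash)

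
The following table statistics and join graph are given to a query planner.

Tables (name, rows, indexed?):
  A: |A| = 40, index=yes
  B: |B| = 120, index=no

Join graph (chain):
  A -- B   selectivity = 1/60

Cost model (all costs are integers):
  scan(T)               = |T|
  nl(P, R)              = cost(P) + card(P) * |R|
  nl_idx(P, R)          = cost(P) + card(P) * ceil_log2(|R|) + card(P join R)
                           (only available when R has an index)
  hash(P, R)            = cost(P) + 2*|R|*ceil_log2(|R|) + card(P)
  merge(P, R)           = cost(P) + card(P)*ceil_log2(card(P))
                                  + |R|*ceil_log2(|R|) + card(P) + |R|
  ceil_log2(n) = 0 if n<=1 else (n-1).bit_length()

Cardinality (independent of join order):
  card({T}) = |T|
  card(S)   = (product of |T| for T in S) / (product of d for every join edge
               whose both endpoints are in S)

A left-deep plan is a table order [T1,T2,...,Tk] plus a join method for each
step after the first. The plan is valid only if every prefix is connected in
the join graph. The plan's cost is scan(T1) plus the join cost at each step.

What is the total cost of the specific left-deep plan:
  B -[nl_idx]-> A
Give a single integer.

step 1: scan B: cost=120, card=120
step 2: join A via nl_idx
    card(P join A) = 120*40/(60) = 80
    cost = 120 + 120*6 + 80 = 920

920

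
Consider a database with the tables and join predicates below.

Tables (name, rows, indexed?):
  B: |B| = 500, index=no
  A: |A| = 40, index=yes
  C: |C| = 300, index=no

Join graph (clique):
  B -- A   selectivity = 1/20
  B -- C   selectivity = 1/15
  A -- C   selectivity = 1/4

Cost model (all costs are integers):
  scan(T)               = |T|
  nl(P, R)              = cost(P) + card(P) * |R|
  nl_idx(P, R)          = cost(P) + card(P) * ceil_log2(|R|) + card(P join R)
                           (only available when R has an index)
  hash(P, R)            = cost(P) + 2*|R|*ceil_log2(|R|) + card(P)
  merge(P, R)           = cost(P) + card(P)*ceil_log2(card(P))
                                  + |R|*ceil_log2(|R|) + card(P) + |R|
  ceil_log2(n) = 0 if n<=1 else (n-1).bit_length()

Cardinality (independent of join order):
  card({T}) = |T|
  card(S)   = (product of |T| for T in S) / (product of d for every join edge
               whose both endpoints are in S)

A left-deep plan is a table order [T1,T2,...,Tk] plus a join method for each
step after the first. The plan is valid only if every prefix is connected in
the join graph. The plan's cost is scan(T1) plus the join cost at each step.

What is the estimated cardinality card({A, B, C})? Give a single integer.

Tables in S: A(40), B(500), C(300)
Edges inside S: B-A(d=20), B-C(d=15), A-C(d=4)
numerator = 40 * 500 * 300 = 6000000
denominator = 20 * 15 * 4 = 1200
card(S) = 6000000 / 1200 = 5000

5000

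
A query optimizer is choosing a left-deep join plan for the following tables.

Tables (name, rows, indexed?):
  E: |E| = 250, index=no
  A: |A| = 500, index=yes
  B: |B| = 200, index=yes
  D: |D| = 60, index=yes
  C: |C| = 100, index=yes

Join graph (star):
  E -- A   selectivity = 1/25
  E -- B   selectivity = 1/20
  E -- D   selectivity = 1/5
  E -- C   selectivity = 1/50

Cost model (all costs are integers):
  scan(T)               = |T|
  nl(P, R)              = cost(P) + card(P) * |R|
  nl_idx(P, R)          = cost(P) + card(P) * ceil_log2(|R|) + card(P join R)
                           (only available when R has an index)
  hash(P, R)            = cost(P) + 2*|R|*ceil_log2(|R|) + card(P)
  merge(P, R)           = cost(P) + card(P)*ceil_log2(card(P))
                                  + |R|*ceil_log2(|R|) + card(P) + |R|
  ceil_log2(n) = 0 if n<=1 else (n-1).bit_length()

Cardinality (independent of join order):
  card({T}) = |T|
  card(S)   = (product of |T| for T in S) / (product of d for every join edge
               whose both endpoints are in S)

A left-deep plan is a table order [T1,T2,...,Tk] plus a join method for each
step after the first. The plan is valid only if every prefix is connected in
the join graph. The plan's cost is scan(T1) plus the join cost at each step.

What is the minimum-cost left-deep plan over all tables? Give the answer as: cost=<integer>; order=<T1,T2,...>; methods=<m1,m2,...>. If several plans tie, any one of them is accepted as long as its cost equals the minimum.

cost=80320; order=E,C,B,D,A; methods=hash,hash,hash,hash

Selinger DP (subsets sized 1..n):
  {E}: scan cost=250, card=250
  {A}: scan cost=500, card=500
  {B}: scan cost=200, card=200
  {D}: scan cost=60, card=60
  {C}: scan cost=100, card=100
  {AE}: card=5000; try (E,hash)→5000, (A,merge)→7500, (A,nl_idx)→7500, (E,merge)→7750, (A,hash)→9500, (A,nl)→125250 …(+1); best=5000 via (E,hash)
  {BE}: card=2500; try (B,hash)→3700, (E,merge)→4250, (B,merge)→4300, (E,hash)→4400, (B,nl_idx)→4750, (E,nl)→50200 …(+1); best=3700 via (B,hash)
  {DE}: card=3000; try (D,hash)→1220, (E,merge)→2730, (D,merge)→2920, (E,hash)→4120, (D,nl_idx)→4750, (E,nl)→15060 …(+1); best=1220 via (D,hash)
  {CE}: card=500; try (C,hash)→1900, (C,nl_idx)→2500, (E,merge)→3150, (C,merge)→3300, (E,hash)→4200, (E,nl)→25100 …(+1); best=1900 via (C,hash)
  {ABE}: card=50000; try (B,hash)→13200, (A,hash)→15200, (A,merge)→41200, (A,nl_idx)→76200, (B,merge)→76800, (B,nl_idx)→95000 …(+2); best=13200 via (B,hash)
  {ADE}: card=60000; try (D,hash)→10720, (A,hash)→13220, (A,merge)→45220, (D,merge)→75420, (A,nl_idx)→88220, (D,nl_idx)→95000 …(+2); best=10720 via (D,hash)
  {ACE}: card=10000; try (C,hash)→11400, (A,hash)→11400, (A,merge)→11900, (A,nl_idx)→16400, (C,nl_idx)→50000, (C,merge)→75800 …(+2); best=11400 via (C,hash)
  {BDE}: card=30000; try (D,hash)→6920, (B,hash)→7420, (D,merge)→36620, (B,merge)→42020, (D,nl_idx)→48700, (B,nl_idx)→55220 …(+2); best=6920 via (D,hash)
  {BCE}: card=5000; try (B,hash)→5600, (C,hash)→7600, (B,merge)→8700, (B,nl_idx)→10900, (C,nl_idx)→26200, (C,merge)→37000 …(+2); best=5600 via (B,hash)
  {CDE}: card=6000; try (D,hash)→3120, (C,hash)→5620, (D,merge)→7320, (D,nl_idx)→10900, (C,nl_idx)→28220, (D,nl)→31900 …(+2); best=3120 via (D,hash)
  {ABDE}: card=600000; try (A,hash)→45920, (D,hash)→63920, (B,hash)→73920, (A,merge)→491920, (D,merge)→863620, (A,nl_idx)→876920 …(+6); best=45920 via (A,hash)
  {ABCE}: card=100000; try (A,hash)→19600, (B,hash)→24600, (C,hash)→64600, (A,merge)→80600, (A,nl_idx)→150600, (B,merge)→163200 …(+6); best=19600 via (A,hash)
  {ACDE}: card=120000; try (A,hash)→18120, (D,hash)→22120, (C,hash)→72120, (A,merge)→92120, (D,merge)→161820, (A,nl_idx)→177120 …(+6); best=18120 via (A,hash)
  {BCDE}: card=60000; try (D,hash)→11320, (B,hash)→12320, (C,hash)→38320, (D,merge)→76020, (B,merge)→88920, (D,nl_idx)→95600 …(+6); best=11320 via (D,hash)
  {ABCDE}: card=1200000; try (A,hash)→80320, (D,hash)→120320, (B,hash)→141320, (C,hash)→647320, (A,merge)→1036320, (A,nl_idx)→1751320 …(+10); best=80320 via (A,hash)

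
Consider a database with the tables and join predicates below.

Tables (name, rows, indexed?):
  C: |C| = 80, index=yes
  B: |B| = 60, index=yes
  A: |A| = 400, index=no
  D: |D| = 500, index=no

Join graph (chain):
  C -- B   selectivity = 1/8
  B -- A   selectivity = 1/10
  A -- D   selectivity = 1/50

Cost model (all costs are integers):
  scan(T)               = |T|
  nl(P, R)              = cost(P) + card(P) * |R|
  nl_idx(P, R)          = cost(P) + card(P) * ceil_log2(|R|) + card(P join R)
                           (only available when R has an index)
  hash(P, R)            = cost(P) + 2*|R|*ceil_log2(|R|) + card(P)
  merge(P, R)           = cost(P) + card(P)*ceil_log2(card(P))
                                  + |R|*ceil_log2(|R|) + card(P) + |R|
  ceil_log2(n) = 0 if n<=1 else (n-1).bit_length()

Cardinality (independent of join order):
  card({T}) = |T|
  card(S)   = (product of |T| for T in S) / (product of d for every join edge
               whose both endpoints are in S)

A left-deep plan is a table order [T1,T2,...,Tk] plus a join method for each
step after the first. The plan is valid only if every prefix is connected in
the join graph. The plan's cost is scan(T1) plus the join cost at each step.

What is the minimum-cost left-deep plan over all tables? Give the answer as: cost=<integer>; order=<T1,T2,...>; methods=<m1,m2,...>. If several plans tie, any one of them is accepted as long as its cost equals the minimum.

Selinger DP (subsets sized 1..n):
  {C}: scan cost=80, card=80
  {B}: scan cost=60, card=60
  {A}: scan cost=400, card=400
  {D}: scan cost=500, card=500
  {BC}: card=600; try (B,hash)→880, (C,nl_idx)→1080, (C,merge)→1120, (B,merge)→1140, (B,nl_idx)→1160, (C,hash)→1240 …(+2); best=880 via (B,hash)
  {AB}: card=2400; try (B,hash)→1520, (A,merge)→4480, (B,merge)→4820, (B,nl_idx)→5200, (A,hash)→7320, (A,nl)→24060 …(+1); best=1520 via (B,hash)
  {AD}: card=4000; try (A,hash)→8200, (D,merge)→9400, (A,merge)→9500, (D,hash)→9800, (D,nl)→200400, (A,nl)→200500; best=8200 via (A,hash)
  {ABC}: card=24000; try (C,hash)→5040, (A,hash)→8680, (A,merge)→11480, (C,merge)→33360, (C,nl_idx)→42320, (C,nl)→193520 …(+1); best=5040 via (C,hash)
  {ABD}: card=24000; try (D,hash)→12920, (B,hash)→12920, (D,merge)→37720, (B,nl_idx)→56200, (B,merge)→60620, (B,nl)→248200 …(+1); best=12920 via (D,hash)
  {ABCD}: card=240000; try (D,hash)→38040, (C,hash)→38040, (D,merge)→394040, (C,merge)→397560, (C,nl_idx)→420920, (C,nl)→1932920 …(+1); best=38040 via (D,hash)

cost=38040; order=A,B,C,D; methods=hash,hash,hash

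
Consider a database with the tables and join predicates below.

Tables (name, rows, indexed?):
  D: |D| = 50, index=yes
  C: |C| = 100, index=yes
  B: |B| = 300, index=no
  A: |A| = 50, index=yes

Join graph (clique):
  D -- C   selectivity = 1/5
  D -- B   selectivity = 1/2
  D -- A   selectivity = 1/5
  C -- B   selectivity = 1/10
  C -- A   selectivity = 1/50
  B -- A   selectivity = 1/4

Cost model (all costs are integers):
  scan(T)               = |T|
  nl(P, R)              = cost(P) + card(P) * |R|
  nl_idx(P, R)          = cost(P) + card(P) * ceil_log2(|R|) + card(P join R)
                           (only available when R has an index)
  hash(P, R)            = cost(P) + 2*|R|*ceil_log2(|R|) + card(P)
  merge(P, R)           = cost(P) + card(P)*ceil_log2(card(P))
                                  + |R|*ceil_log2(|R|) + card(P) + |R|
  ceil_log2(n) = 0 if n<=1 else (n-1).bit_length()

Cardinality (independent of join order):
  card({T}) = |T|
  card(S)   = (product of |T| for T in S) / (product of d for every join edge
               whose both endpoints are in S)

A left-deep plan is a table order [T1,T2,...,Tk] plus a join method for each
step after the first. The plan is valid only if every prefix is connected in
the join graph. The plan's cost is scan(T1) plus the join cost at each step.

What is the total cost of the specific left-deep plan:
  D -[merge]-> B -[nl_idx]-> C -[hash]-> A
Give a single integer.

step 1: scan D: cost=50, card=50
step 2: join B via merge
    card(P join B) = 50*300/(2) = 7500
    cost = 50 + 50*6 + 300*9 + 50 + 300 = 3400
step 3: join C via nl_idx
    card(P join C) = 7500*100/(5*10) = 15000
    cost = 3400 + 7500*7 + 15000 = 70900
step 4: join A via hash
    card(P join A) = 15000*50/(5*50*4) = 750
    cost = 70900 + 2*50*6 + 15000 = 86500

86500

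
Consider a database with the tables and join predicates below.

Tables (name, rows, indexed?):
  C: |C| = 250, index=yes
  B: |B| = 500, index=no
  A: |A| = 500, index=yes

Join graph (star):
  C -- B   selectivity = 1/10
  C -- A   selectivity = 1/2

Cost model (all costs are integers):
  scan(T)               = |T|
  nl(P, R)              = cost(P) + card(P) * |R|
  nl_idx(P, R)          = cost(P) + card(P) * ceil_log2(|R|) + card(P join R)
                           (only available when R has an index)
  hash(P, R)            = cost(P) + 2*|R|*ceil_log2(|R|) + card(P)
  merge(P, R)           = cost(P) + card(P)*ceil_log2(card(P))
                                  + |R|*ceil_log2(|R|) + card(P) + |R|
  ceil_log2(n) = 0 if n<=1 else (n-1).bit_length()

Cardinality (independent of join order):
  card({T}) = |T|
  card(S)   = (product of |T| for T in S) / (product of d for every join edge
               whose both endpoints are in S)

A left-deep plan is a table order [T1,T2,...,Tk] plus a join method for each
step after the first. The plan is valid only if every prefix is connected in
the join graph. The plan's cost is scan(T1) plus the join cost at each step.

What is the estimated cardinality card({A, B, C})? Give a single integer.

Tables in S: A(500), B(500), C(250)
Edges inside S: C-B(d=10), C-A(d=2)
numerator = 500 * 500 * 250 = 62500000
denominator = 10 * 2 = 20
card(S) = 62500000 / 20 = 3125000

3125000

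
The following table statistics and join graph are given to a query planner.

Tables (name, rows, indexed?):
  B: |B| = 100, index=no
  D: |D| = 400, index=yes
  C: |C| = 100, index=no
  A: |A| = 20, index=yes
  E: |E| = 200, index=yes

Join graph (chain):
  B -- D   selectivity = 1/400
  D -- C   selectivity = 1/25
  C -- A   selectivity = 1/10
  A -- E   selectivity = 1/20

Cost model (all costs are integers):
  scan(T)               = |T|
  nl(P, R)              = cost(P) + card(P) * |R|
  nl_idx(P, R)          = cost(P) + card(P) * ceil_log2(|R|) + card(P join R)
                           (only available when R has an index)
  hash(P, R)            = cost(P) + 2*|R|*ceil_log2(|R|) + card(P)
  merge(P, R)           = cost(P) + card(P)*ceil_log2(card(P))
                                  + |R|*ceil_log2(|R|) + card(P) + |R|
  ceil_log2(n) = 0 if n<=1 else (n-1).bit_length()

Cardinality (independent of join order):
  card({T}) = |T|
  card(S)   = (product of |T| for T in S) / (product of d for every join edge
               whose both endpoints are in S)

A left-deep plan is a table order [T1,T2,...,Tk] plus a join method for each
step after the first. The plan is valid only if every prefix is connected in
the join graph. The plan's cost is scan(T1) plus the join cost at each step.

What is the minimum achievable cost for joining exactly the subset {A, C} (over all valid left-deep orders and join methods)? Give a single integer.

400

Selinger DP over subsets of {A,C}:
  {C}: scan cost=100, card=100
  {A}: scan cost=20, card=20
  {AC}: card=200; try (A,hash)→400, (A,nl_idx)→800, (C,merge)→940, (A,merge)→1020, (C,hash)→1440, (C,nl)→2020 …(+1); best=400 via (A,hash)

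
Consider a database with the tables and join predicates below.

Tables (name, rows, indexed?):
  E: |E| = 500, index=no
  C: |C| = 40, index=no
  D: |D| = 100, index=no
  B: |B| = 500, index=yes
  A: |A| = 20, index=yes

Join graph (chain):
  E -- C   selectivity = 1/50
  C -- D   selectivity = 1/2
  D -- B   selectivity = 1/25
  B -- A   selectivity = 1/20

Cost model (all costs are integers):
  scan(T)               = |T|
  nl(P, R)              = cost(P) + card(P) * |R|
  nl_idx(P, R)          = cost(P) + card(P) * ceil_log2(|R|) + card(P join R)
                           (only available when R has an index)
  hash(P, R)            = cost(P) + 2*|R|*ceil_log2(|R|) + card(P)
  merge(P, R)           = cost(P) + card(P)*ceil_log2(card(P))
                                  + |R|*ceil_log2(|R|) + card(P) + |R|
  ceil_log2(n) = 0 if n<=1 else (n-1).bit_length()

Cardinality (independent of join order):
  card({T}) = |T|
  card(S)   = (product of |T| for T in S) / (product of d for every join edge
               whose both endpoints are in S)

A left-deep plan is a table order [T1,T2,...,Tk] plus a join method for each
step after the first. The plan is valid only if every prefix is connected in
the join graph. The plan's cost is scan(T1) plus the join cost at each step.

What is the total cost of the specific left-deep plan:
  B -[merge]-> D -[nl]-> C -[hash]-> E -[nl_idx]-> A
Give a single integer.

2535300

step 1: scan B: cost=500, card=500
step 2: join D via merge
    card(P join D) = 500*100/(25) = 2000
    cost = 500 + 500*9 + 100*7 + 500 + 100 = 6300
step 3: join C via nl
    card(P join C) = 2000*40/(2) = 40000
    cost = 6300 + 2000*40 = 86300
step 4: join E via hash
    card(P join E) = 40000*500/(50) = 400000
    cost = 86300 + 2*500*9 + 40000 = 135300
step 5: join A via nl_idx
    card(P join A) = 400000*20/(20) = 400000
    cost = 135300 + 400000*5 + 400000 = 2535300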